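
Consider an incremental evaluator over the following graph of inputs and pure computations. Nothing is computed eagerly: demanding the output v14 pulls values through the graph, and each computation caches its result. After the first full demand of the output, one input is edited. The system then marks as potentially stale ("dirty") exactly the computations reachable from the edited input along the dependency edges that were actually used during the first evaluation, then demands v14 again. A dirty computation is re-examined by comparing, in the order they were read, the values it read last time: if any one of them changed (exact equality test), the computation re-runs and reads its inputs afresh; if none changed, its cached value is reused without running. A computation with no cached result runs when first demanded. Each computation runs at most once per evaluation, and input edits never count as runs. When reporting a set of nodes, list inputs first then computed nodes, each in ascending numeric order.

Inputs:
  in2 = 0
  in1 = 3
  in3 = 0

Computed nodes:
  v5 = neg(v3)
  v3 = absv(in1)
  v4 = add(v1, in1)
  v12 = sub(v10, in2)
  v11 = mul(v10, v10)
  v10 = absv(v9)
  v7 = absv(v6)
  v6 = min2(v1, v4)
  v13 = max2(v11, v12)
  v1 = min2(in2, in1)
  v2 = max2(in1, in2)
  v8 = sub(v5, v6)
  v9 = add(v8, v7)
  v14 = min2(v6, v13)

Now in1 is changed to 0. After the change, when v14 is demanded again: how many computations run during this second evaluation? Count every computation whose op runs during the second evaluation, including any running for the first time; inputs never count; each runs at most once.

Initial pass — values computed on the first demand:
  v1 = min2(0, 3) = 0
  v3 = absv(3) = 3
  v4 = add(0, 3) = 3
  v5 = neg(3) = -3
  v6 = min2(0, 3) = 0
  v7 = absv(0) = 0
  v8 = sub(-3, 0) = -3
  v9 = add(-3, 0) = -3
  v10 = absv(-3) = 3
  v11 = mul(3, 3) = 9
  v12 = sub(3, 0) = 3
  v13 = max2(9, 3) = 9
  v14 = min2(0, 9) = 0

Second demand — change propagation:
  v1: re-runs because in1 3->0; new result 0 (unchanged).
  v3: re-runs because in1 3->0; new result 0.
  v4: re-runs because in1 3->0; new result 0.
  v5: re-runs because v3 3->0; new result 0.
  v6: re-runs because v4 3->0; new result 0 (unchanged).
  v7: re-examined; everything it read last time is the same (v6 unchanged) — cache 0 kept, no run.
  v8: re-runs because v5 -3->0; new result 0.
  v9: re-runs because v8 -3->0; new result 0.
  v10: re-runs because v9 -3->0; new result 0.
  v11: re-runs because v10 3->0; v10 3->0; new result 0.
  v12: re-runs because v10 3->0; new result 0.
  v13: re-runs because v11 9->0; v12 3->0; new result 0.
  v14: re-runs because v13 9->0; new result 0 (unchanged).

The important point: at v7 every value read last time is unchanged, so the dirty flag clears without a run.

Run set: v1, v3, v4, v5, v6, v8, v9, v10, v11, v12, v13, v14 (12 run).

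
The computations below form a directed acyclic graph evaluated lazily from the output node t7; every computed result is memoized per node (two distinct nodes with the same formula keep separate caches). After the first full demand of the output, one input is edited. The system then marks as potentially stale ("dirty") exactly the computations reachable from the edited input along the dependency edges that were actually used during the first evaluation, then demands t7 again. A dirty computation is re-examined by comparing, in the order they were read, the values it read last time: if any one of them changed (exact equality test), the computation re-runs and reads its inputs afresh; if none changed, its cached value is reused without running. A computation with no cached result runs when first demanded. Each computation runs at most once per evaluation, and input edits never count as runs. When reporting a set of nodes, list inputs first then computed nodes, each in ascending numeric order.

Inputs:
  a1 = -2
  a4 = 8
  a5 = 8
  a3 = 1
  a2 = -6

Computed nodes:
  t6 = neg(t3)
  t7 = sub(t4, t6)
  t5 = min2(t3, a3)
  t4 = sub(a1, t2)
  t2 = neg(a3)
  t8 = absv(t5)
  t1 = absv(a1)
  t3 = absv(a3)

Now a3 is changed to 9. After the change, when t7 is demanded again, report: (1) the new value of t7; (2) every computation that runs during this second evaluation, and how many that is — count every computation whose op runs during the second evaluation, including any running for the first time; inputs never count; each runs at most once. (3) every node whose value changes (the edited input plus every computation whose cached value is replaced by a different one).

First demand of the output computes:
  t2 = neg(1) = -1
  t3 = absv(1) = 1
  t4 = sub(-2, -1) = -1
  t6 = neg(1) = -1
  t7 = sub(-1, -1) = 0

After the edit, cleaning proceeds:
  t2: a read changed (a3 1->9) — executes, giving -9.
  t3: a read changed (a3 1->9) — executes, giving 9.
  t4: a read changed (t2 -1->-9) — executes, giving 7.
  t6: a read changed (t3 1->9) — executes, giving -9.
  t7: a read changed (t4 -1->7; t6 -1->-9) — executes, giving 16.

Demanding t7 again yields 16.
5 computations run: t2, t3, t4, t6, t7.
The nodes whose values change: a3, t2, t3, t4, t6, t7.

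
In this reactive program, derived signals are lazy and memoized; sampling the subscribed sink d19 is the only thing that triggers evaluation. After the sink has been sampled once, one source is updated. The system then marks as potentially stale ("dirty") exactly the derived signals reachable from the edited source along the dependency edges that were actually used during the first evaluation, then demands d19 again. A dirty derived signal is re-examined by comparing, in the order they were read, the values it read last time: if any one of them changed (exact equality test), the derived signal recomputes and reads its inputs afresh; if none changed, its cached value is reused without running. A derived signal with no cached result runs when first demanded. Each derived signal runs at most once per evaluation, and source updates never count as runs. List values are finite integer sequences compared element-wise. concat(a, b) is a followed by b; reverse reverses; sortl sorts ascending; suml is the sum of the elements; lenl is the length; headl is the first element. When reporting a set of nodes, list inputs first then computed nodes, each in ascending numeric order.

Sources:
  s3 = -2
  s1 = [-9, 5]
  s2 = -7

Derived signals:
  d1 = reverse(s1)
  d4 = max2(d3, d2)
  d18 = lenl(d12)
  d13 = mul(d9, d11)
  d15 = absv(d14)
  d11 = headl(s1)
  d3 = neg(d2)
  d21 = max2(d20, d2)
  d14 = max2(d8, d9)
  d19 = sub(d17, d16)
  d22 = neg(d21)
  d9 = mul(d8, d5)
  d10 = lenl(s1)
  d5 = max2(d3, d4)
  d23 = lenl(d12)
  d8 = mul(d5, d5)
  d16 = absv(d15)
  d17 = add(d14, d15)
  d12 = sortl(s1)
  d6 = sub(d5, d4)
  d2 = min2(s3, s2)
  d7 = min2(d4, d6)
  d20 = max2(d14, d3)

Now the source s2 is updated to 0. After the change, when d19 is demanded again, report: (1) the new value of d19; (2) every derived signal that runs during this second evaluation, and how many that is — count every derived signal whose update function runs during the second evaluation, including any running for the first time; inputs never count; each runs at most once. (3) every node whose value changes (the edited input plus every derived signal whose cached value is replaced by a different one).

Demanding d19 again yields 8.
11 derived signals run: d2, d3, d4, d5, d8, d9, d14, d15, d16, d17, d19.
The nodes whose values change: s2, d2, d3, d4, d5, d8, d9, d14, d15, d16, d17, d19.

First demand of the output computes:
  d2 = min2(-2, -7) = -7
  d3 = neg(-7) = 7
  d4 = max2(7, -7) = 7
  d5 = max2(7, 7) = 7
  d8 = mul(7, 7) = 49
  d9 = mul(49, 7) = 343
  d14 = max2(49, 343) = 343
  d15 = absv(343) = 343
  d16 = absv(343) = 343
  d17 = add(343, 343) = 686
  d19 = sub(686, 343) = 343

After the edit, cleaning proceeds:
  d2: a read changed (s2 -7->0) — executes, giving -2.
  d3: a read changed (d2 -7->-2) — executes, giving 2.
  d4: a read changed (d3 7->2; d2 -7->-2) — executes, giving 2.
  d5: a read changed (d3 7->2; d4 7->2) — executes, giving 2.
  d8: a read changed (d5 7->2; d5 7->2) — executes, giving 4.
  d9: a read changed (d8 49->4; d5 7->2) — executes, giving 8.
  d14: a read changed (d8 49->4; d9 343->8) — executes, giving 8.
  d15: a read changed (d14 343->8) — executes, giving 8.
  d16: a read changed (d15 343->8) — executes, giving 8.
  d17: a read changed (d14 343->8; d15 343->8) — executes, giving 16.
  d19: a read changed (d17 686->16; d16 343->8) — executes, giving 8.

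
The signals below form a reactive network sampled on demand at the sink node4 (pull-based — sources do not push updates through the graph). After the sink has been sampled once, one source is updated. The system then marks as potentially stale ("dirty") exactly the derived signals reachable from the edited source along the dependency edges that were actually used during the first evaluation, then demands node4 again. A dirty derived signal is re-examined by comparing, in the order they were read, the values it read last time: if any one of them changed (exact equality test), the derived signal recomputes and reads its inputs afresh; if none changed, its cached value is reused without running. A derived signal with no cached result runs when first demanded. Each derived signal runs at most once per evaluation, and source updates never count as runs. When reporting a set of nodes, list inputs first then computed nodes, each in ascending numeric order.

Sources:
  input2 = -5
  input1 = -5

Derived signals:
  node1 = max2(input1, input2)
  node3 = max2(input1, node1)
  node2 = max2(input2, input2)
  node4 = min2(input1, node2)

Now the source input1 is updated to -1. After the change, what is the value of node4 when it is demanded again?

Initial pass — values computed on the first demand:
  node2 = max2(-5, -5) = -5
  node4 = min2(-5, -5) = -5

Second demand — change propagation:
  node4: re-runs because input1 -5->-1; new result -5 (unchanged).

node4 now evaluates to -5.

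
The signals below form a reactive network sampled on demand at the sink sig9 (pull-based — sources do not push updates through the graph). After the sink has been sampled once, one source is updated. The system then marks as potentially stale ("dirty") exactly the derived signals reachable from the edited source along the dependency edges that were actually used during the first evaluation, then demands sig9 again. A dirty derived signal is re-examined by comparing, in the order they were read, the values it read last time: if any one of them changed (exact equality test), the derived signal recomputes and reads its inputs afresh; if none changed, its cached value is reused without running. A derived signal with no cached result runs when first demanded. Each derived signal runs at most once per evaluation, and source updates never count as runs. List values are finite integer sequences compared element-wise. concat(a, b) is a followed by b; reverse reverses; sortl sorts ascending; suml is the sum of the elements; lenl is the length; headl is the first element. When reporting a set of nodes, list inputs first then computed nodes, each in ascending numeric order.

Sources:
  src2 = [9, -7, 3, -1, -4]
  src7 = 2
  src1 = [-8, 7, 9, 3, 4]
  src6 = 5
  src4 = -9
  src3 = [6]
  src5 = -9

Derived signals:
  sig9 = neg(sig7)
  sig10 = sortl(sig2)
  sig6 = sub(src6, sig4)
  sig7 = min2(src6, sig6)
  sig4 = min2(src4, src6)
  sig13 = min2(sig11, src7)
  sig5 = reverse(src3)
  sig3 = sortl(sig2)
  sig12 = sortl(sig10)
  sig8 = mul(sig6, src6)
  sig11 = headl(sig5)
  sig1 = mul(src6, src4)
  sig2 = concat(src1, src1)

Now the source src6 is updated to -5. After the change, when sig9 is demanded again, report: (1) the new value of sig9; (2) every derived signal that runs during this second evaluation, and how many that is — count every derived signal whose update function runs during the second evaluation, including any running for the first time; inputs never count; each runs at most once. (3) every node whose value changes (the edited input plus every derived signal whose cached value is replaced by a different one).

sig9 now evaluates to 5.
Run set: sig4, sig6, sig7, sig9 (4 run).
Changed values: src6, sig6, sig7, sig9.

Initial pass — values computed on the first demand:
  sig4 = min2(-9, 5) = -9
  sig6 = sub(5, -9) = 14
  sig7 = min2(5, 14) = 5
  sig9 = neg(5) = -5

Second demand — change propagation:
  sig4: re-runs because src6 5->-5; new result -9 (unchanged).
  sig6: re-runs because src6 5->-5; new result 4.
  sig7: re-runs because src6 5->-5; sig6 14->4; new result -5.
  sig9: re-runs because sig7 5->-5; new result 5.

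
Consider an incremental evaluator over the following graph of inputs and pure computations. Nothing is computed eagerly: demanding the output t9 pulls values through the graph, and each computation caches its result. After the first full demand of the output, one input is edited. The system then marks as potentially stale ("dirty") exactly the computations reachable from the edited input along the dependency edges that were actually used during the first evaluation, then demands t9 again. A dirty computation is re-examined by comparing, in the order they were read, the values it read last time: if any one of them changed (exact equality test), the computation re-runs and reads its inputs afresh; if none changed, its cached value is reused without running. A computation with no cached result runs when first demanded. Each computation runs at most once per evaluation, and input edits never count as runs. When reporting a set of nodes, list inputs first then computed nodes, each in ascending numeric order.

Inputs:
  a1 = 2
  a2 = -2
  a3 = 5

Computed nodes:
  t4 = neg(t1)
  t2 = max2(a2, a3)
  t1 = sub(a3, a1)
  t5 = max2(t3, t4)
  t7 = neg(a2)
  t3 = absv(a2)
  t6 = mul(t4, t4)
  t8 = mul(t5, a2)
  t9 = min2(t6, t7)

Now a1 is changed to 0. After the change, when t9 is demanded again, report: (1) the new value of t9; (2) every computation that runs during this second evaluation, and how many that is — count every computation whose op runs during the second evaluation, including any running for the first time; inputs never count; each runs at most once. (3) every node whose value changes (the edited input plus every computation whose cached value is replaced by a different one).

t9 now evaluates to 2.
Run set: t1, t4, t6, t9 (4 run).
Changed values: a1, t1, t4, t6.

Initial pass — values computed on the first demand:
  t1 = sub(5, 2) = 3
  t4 = neg(3) = -3
  t6 = mul(-3, -3) = 9
  t7 = neg(-2) = 2
  t9 = min2(9, 2) = 2

Second demand — change propagation:
  t1: re-runs because a1 2->0; new result 5.
  t4: re-runs because t1 3->5; new result -5.
  t6: re-runs because t4 -3->-5; t4 -3->-5; new result 25.
  t9: re-runs because t6 9->25; new result 2 (unchanged).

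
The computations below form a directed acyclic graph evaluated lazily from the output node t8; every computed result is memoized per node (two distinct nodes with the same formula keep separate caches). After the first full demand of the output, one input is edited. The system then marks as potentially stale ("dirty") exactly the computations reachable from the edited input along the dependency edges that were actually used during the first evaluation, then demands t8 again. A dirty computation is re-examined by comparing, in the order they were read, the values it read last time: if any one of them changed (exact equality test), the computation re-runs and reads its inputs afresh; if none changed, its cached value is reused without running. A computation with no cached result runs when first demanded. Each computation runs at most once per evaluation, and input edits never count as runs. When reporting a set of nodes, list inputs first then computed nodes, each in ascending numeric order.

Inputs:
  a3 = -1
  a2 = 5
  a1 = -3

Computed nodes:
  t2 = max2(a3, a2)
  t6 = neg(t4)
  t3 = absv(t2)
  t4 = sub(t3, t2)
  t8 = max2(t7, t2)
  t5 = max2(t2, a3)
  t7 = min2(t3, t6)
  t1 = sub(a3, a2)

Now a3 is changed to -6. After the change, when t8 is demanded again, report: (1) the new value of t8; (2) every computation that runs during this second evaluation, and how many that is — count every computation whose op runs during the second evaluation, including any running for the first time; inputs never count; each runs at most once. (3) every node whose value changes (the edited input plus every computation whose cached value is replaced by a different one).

Demanding t8 again yields 5.
1 computations run: t2.
The nodes whose values change: a3.
Note the absorption at t2: it re-runs yet its value is the same, leaving the output's value untouched.

First demand of the output computes:
  t2 = max2(-1, 5) = 5
  t3 = absv(5) = 5
  t4 = sub(5, 5) = 0
  t6 = neg(0) = 0
  t7 = min2(5, 0) = 0
  t8 = max2(0, 5) = 5

After the edit, cleaning proceeds:
  t2: a read changed (a3 -1->-6) — executes, giving 5 — identical to its old value.
  t3: dirty, but its reads are unchanged (t2 unchanged); cached 5 stands.
  t4: dirty, but its reads are unchanged (t3 unchanged, t2 unchanged); cached 0 stands.
  t6: dirty, but its reads are unchanged (t4 unchanged); cached 0 stands.
  t7: dirty, but its reads are unchanged (t3 unchanged, t6 unchanged); cached 0 stands.
  t8: dirty, but its reads are unchanged (t7 unchanged, t2 unchanged); cached 5 stands.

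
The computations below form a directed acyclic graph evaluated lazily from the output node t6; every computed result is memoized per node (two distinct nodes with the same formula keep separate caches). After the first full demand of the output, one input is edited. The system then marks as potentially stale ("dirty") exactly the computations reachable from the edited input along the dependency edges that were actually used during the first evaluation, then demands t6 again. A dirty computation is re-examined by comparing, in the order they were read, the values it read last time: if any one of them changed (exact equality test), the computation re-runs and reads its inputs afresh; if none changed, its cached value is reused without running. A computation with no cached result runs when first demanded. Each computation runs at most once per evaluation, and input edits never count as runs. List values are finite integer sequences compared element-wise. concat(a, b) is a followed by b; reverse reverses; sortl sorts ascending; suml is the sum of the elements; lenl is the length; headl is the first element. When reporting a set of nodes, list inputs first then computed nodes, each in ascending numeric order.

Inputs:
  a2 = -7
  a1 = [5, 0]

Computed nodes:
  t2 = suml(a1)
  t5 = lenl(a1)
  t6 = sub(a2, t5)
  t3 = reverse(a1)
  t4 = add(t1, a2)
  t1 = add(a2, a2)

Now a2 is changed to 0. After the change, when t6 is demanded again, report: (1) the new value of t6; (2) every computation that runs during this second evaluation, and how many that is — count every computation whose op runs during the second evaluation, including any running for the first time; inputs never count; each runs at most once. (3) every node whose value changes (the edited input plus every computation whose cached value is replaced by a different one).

Demanding t6 again yields -2.
1 computations run: t6.
The nodes whose values change: a2, t6.

First demand of the output computes:
  t5 = lenl([5, 0]) = 2
  t6 = sub(-7, 2) = -9

After the edit, cleaning proceeds:
  t6: a read changed (a2 -7->0) — executes, giving -2.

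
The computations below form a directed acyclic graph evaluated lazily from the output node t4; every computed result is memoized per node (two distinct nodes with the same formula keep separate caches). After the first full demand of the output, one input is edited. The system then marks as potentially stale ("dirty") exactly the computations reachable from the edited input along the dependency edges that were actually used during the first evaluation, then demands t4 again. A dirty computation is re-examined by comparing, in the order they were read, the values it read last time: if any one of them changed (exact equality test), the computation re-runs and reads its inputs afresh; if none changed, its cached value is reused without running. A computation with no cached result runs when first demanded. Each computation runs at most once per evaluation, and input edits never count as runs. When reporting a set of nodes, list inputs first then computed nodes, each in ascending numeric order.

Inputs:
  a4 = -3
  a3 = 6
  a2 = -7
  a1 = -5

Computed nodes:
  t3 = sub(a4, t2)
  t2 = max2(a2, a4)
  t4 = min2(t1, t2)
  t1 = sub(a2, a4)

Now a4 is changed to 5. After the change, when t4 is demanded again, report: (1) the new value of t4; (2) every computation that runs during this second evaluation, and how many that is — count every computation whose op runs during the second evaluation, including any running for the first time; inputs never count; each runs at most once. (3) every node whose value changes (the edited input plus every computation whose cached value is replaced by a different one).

Demanding t4 again yields -12.
3 computations run: t1, t2, t4.
The nodes whose values change: a4, t1, t2, t4.

First demand of the output computes:
  t1 = sub(-7, -3) = -4
  t2 = max2(-7, -3) = -3
  t4 = min2(-4, -3) = -4

After the edit, cleaning proceeds:
  t1: a read changed (a4 -3->5) — executes, giving -12.
  t2: a read changed (a4 -3->5) — executes, giving 5.
  t4: a read changed (t1 -4->-12; t2 -3->5) — executes, giving -12.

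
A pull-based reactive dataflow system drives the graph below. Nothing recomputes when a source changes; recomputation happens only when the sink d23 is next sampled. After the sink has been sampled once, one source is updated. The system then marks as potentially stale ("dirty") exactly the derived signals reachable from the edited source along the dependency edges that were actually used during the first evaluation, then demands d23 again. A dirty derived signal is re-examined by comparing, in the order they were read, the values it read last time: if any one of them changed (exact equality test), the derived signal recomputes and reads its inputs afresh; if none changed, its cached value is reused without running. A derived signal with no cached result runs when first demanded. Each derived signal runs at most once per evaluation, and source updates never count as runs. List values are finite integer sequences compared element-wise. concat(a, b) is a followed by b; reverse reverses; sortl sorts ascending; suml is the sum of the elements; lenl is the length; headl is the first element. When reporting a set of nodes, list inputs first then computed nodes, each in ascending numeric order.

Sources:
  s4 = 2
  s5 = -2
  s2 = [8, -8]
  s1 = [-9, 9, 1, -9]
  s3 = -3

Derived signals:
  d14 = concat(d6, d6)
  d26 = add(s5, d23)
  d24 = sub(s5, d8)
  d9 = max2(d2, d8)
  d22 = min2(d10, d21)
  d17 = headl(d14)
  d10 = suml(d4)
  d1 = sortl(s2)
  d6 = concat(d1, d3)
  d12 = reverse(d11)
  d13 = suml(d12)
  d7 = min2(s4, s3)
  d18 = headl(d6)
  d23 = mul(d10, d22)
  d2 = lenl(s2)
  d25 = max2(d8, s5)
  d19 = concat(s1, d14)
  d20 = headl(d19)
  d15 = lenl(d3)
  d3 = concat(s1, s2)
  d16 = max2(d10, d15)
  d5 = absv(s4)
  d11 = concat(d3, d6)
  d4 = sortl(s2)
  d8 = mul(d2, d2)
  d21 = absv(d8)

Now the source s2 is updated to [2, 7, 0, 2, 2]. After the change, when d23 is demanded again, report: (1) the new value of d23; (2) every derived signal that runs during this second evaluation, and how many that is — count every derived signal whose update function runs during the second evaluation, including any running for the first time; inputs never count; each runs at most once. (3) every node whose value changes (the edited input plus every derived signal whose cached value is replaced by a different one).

First evaluation (everything demanded from the output):
  d2 = lenl([8, -8]) = 2
  d4 = sortl([8, -8]) = [-8, 8]
  d8 = mul(2, 2) = 4
  d10 = suml([-8, 8]) = 0
  d21 = absv(4) = 4
  d22 = min2(0, 4) = 0
  d23 = mul(0, 0) = 0

Propagation after the edit:
  d2: runs — s2 [8, -8]->[2, 7, 0, 2, 2]; result 5.
  d4: runs — s2 [8, -8]->[2, 7, 0, 2, 2]; result [0, 2, 2, 2, 7].
  d8: runs — d2 2->5; d2 2->5; result 25.
  d10: runs — d4 [-8, 8]->[0, 2, 2, 2, 7]; result 13.
  d21: runs — d8 4->25; result 25.
  d22: runs — d10 0->13; d21 4->25; result 13.
  d23: runs — d10 0->13; d22 0->13; result 169.

New value of d23: 169.
Derived signals that run: d2, d4, d8, d10, d21, d22, d23 — 7 in total.
Values that change: s2, d2, d4, d8, d10, d21, d22, d23.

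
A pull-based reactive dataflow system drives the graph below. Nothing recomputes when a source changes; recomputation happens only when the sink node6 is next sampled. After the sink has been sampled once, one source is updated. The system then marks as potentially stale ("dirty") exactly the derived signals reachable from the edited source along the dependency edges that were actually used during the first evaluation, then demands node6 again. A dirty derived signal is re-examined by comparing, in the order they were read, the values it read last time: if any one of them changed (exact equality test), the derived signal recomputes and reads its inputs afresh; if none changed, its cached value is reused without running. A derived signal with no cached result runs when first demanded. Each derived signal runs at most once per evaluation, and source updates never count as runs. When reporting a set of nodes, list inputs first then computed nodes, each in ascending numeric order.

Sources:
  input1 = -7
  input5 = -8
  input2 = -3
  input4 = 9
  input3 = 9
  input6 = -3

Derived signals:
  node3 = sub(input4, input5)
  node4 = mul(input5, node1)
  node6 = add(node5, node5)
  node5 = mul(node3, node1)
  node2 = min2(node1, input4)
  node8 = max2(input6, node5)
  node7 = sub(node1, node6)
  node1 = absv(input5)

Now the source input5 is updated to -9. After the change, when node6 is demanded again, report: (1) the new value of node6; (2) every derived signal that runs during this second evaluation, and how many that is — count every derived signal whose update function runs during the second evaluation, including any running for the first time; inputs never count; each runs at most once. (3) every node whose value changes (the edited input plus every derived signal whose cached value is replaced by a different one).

New value of node6: 324.
Derived signals that run: node1, node3, node5, node6 — 4 in total.
Values that change: input5, node1, node3, node5, node6.

First evaluation (everything demanded from the output):
  node1 = absv(-8) = 8
  node3 = sub(9, -8) = 17
  node5 = mul(17, 8) = 136
  node6 = add(136, 136) = 272

Propagation after the edit:
  node1: runs — input5 -8->-9; result 9.
  node3: runs — input5 -8->-9; result 18.
  node5: runs — node3 17->18; node1 8->9; result 162.
  node6: runs — node5 136->162; node5 136->162; result 324.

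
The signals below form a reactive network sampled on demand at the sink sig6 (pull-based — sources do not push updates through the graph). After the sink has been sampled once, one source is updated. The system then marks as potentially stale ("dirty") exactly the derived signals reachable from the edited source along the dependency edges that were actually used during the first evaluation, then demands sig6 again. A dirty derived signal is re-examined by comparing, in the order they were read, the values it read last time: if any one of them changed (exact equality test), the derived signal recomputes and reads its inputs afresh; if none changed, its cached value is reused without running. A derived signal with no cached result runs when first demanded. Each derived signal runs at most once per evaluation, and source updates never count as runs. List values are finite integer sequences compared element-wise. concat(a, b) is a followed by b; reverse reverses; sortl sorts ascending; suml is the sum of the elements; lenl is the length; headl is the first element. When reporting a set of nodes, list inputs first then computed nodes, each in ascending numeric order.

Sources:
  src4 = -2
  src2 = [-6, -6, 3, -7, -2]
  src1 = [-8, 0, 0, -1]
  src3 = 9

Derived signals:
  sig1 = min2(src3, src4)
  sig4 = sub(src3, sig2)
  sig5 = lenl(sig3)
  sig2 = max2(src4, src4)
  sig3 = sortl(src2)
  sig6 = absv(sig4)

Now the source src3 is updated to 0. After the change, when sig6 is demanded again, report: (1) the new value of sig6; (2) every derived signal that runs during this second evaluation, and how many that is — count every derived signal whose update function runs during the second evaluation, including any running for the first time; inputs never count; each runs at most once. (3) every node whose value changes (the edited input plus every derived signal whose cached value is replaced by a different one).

Initial pass — values computed on the first demand:
  sig2 = max2(-2, -2) = -2
  sig4 = sub(9, -2) = 11
  sig6 = absv(11) = 11

Second demand — change propagation:
  sig4: re-runs because src3 9->0; new result 2.
  sig6: re-runs because sig4 11->2; new result 2.

sig6 now evaluates to 2.
Run set: sig4, sig6 (2 run).
Changed values: src3, sig4, sig6.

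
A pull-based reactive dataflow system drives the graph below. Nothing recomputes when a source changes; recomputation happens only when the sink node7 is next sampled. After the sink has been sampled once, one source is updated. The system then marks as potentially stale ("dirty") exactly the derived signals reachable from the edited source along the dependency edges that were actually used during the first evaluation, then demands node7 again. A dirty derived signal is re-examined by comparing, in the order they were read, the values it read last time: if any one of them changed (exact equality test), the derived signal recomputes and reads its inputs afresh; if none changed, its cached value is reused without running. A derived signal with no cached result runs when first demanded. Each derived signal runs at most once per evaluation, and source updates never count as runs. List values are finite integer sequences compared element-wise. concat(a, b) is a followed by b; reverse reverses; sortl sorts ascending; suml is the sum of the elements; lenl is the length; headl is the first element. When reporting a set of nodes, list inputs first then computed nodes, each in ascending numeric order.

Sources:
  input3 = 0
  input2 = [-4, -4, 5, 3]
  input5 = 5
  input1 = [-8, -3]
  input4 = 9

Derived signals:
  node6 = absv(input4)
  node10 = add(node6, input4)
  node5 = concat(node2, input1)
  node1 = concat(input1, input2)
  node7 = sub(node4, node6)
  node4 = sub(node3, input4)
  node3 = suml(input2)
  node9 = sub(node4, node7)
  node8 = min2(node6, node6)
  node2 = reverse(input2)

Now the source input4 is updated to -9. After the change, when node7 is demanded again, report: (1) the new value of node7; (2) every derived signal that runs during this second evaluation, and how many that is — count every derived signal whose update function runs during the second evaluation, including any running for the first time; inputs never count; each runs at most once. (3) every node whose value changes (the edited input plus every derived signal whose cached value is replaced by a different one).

New value of node7: 0.
Derived signals that run: node4, node6, node7 — 3 in total.
Values that change: input4, node4, node7.

First evaluation (everything demanded from the output):
  node3 = suml([-4, -4, 5, 3]) = 0
  node4 = sub(0, 9) = -9
  node6 = absv(9) = 9
  node7 = sub(-9, 9) = -18

Propagation after the edit:
  node4: runs — input4 9->-9; result 9.
  node6: runs — input4 9->-9; result 9 (same value as before).
  node7: runs — node4 -9->9; result 0.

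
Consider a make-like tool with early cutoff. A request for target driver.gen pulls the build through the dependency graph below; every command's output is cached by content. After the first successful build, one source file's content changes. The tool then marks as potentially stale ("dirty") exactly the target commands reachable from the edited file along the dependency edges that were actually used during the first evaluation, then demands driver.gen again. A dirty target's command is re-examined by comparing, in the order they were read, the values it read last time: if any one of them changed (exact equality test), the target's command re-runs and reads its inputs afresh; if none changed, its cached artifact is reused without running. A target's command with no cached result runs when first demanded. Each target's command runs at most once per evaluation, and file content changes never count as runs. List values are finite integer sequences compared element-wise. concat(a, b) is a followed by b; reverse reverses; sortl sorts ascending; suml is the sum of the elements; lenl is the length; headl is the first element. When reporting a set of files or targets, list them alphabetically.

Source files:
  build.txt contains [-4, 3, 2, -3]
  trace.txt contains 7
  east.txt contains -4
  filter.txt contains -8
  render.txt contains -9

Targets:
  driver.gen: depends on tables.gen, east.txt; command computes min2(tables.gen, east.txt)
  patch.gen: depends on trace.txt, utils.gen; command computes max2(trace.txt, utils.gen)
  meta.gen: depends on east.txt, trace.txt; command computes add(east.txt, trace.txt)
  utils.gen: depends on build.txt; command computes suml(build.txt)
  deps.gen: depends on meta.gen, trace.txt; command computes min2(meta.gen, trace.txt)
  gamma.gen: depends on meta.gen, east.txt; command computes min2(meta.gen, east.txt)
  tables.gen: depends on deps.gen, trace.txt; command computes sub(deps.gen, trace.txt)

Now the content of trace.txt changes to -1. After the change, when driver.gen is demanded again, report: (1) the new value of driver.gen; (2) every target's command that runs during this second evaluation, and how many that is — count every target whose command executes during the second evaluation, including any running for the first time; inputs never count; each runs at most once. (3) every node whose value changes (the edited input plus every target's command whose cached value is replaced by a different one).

Demanding driver.gen again yields -4.
3 target commands run: deps.gen, meta.gen, tables.gen.
The nodes whose values change: deps.gen, meta.gen, trace.txt.
Note the absorption at tables.gen: it re-runs yet its value is the same, leaving the output's value untouched.

First demand of the output computes:
  meta.gen = add(-4, 7) = 3
  deps.gen = min2(3, 7) = 3
  tables.gen = sub(3, 7) = -4
  driver.gen = min2(-4, -4) = -4

After the edit, cleaning proceeds:
  meta.gen: a read changed (trace.txt 7->-1) — executes, giving -5.
  deps.gen: a read changed (meta.gen 3->-5; trace.txt 7->-1) — executes, giving -5.
  tables.gen: a read changed (deps.gen 3->-5; trace.txt 7->-1) — executes, giving -4 — identical to its old value.
  driver.gen: dirty, but its reads are unchanged (tables.gen unchanged, east.txt unchanged); cached -4 stands.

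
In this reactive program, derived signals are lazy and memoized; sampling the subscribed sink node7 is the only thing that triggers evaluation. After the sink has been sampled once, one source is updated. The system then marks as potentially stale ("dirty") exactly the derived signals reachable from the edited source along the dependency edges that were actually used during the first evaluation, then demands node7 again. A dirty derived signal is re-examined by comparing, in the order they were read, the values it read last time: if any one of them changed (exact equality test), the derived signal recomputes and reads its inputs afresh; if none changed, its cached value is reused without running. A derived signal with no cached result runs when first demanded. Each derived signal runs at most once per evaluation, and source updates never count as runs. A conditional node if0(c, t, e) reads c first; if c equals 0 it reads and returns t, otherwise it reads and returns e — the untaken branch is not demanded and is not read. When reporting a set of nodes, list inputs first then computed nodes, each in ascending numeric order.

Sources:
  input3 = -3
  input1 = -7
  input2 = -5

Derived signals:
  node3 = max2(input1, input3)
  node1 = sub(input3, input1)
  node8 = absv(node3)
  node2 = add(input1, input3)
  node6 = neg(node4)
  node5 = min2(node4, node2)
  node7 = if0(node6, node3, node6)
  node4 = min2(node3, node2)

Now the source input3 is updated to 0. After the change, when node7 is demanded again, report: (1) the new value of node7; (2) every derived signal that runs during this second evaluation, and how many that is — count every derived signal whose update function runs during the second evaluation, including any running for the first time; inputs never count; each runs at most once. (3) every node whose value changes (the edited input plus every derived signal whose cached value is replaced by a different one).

Demanding node7 again yields 7.
5 derived signals run: node2, node3, node4, node6, node7.
The nodes whose values change: input3, node2, node3, node4, node6, node7.

First demand of the output computes:
  node2 = add(-7, -3) = -10
  node3 = max2(-7, -3) = -3
  node4 = min2(-3, -10) = -10
  node6 = neg(-10) = 10
  node7 = if0(node6=10 -> else branch node6) = 10

After the edit, cleaning proceeds:
  node2: a read changed (input3 -3->0) — executes, giving -7.
  node3: a read changed (input3 -3->0) — executes, giving 0.
  node4: a read changed (node3 -3->0; node2 -10->-7) — executes, giving -7.
  node6: a read changed (node4 -10->-7) — executes, giving 7.
  node7: a read changed (node6 10->7; node6 10->7) — executes, giving 7.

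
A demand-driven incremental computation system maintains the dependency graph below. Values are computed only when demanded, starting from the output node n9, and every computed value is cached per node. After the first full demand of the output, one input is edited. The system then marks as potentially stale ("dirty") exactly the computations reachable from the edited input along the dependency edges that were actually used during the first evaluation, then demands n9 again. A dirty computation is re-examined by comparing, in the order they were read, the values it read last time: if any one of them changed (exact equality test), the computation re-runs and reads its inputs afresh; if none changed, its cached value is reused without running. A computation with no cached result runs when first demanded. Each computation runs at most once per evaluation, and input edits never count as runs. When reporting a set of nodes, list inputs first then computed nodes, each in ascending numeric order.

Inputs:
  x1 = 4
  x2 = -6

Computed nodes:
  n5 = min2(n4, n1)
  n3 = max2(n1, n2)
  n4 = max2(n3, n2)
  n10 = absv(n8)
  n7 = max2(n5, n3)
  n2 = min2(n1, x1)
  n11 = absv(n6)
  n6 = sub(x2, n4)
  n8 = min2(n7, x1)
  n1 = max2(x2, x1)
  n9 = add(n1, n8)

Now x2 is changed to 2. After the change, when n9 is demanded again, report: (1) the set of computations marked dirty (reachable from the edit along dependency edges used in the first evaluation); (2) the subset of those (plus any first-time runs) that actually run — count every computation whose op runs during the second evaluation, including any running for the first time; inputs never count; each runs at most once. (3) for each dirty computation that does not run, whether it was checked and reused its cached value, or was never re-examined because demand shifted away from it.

First evaluation (everything demanded from the output):
  n1 = max2(-6, 4) = 4
  n2 = min2(4, 4) = 4
  n3 = max2(4, 4) = 4
  n4 = max2(4, 4) = 4
  n5 = min2(4, 4) = 4
  n7 = max2(4, 4) = 4
  n8 = min2(4, 4) = 4
  n9 = add(4, 4) = 8

Propagation after the edit:
  n1: runs — x2 -6->2; result 4 (same value as before).
  n2: checked — values it read are unchanged (n1 unchanged, x1 unchanged); reused cached 4 without running.
  n3: checked — values it read are unchanged (n1 unchanged, n2 unchanged); reused cached 4 without running.
  n4: checked — values it read are unchanged (n3 unchanged, n2 unchanged); reused cached 4 without running.
  n5: checked — values it read are unchanged (n4 unchanged, n1 unchanged); reused cached 4 without running.
  n7: checked — values it read are unchanged (n5 unchanged, n3 unchanged); reused cached 4 without running.
  n8: checked — values it read are unchanged (n7 unchanged, x1 unchanged); reused cached 4 without running.
  n9: checked — values it read are unchanged (n1 unchanged, n8 unchanged); reused cached 8 without running.

Key observation: the change is absorbed at n1 — it re-runs but produces the same value, and the output's value is unchanged.

Marked dirty: n1, n2, n3, n4, n5, n7, n8, n9.
Computations that run: n1 — 1 in total.
Checked but reused from cache: n2, n3, n4, n5, n7, n8, n9.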